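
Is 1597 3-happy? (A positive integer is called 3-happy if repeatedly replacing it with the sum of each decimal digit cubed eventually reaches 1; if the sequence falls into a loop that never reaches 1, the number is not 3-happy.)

1597 → 1³ + 5³ + 9³ + 7³ = 1198
1198 → 1³ + 1³ + 9³ + 8³ = 1243
1243 → 1³ + 2³ + 4³ + 3³ = 100
100 → 1³ + 0³ + 0³ = 1  — reached 1.

3-happy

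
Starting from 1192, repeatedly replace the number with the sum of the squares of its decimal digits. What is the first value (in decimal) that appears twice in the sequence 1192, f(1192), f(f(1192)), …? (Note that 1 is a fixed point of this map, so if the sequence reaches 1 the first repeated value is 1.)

4

1192 → 87
87 → 113
113 → 11
11 → 2
2 → 4
4 → 16
16 → 37
37 → 58
58 → 89
89 → 145
145 → 42
42 → 20
20 → 4  — 4 already appeared earlier.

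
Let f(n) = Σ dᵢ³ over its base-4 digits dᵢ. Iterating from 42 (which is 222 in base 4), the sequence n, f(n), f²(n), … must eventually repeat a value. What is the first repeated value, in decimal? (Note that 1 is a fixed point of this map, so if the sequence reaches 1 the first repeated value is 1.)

42 = (2,2,2)_4 → 2³ + 2³ + 2³ = 8 + 8 + 8 = 24
24 = (1,2,0)_4 → 1³ + 2³ + 0³ = 1 + 8 + 0 = 9
9 = (2,1)_4 → 2³ + 1³ = 8 + 1 = 9  — 9 already appeared earlier.

9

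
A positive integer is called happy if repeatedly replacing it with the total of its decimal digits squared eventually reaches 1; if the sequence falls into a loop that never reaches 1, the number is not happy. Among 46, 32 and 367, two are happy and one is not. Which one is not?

46: 46 → 52 → 29 → 85 → 89 → 145 → 42 → 20 → 4 → 16 → 37 → 58 → 89  — repeats 89 (not happy)
32: 32 → 13 → 10 → 1  — reaches 1 (happy)
367: 367 → 94 → 97 → 130 → 10 → 1  — reaches 1 (happy)

46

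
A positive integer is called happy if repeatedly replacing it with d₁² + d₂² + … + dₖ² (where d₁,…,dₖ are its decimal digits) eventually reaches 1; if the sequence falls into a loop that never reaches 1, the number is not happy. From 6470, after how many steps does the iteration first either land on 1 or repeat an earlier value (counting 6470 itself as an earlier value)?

6470 → 6² + 4² + 7² + 0² = 36 + 16 + 49 + 0 = 101
101 → 1² + 0² + 1² = 1 + 0 + 1 = 2
2 → 2² = 4
4 → 4² = 16
16 → 1² + 6² = 1 + 36 = 37
37 → 3² + 7² = 9 + 49 = 58
58 → 5² + 8² = 25 + 64 = 89
89 → 8² + 9² = 64 + 81 = 145
145 → 1² + 4² + 5² = 1 + 16 + 25 = 42
42 → 4² + 2² = 16 + 4 = 20
20 → 2² + 0² = 4 + 0 = 4  — 4 repeats.
That took 11 steps.

11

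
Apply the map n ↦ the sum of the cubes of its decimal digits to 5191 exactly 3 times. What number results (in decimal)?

664

5191 → 5³ + 1³ + 9³ + 1³ = 856
856 → 8³ + 5³ + 6³ = 853
853 → 8³ + 5³ + 3³ = 664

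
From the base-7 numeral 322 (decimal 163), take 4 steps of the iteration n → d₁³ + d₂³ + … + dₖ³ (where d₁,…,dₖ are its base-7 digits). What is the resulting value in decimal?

163 = (3,2,2)_7 → 3³ + 2³ + 2³ = 43
43 = (6,1)_7 → 6³ + 1³ = 217
217 = (4,3,0)_7 → 4³ + 3³ + 0³ = 91
91 = (1,6,0)_7 → 1³ + 6³ + 0³ = 217

217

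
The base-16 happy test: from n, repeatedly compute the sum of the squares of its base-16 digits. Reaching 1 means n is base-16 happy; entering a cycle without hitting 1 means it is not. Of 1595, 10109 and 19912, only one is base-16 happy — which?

1595: 1595 → 166 → 136 → 128 → 64 → 16 → 1  — reaches 1 (base-16 happy)
10109: 10109 → 271 → 226 → 200 → 208 → 169 → 181 → 146 → 85 → 50 → 13 → 169  — repeats 169 (not base-16 happy)
19912: 19912 → 393 → 146 → 85 → 50 → 13 → 169 → 181 → 146  — repeats 146 (not base-16 happy)

1595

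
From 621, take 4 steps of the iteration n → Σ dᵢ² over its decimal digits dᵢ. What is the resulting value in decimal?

621 → 6² + 2² + 1² = 36 + 4 + 1 = 41
41 → 4² + 1² = 16 + 1 = 17
17 → 1² + 7² = 1 + 49 = 50
50 → 5² + 0² = 25 + 0 = 25

25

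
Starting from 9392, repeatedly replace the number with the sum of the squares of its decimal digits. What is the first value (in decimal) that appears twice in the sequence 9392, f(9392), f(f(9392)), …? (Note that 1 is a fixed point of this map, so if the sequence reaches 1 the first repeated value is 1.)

37

9392 → 9² + 3² + 9² + 2² = 81 + 9 + 81 + 4 = 175
175 → 1² + 7² + 5² = 1 + 49 + 25 = 75
75 → 7² + 5² = 49 + 25 = 74
74 → 7² + 4² = 49 + 16 = 65
65 → 6² + 5² = 36 + 25 = 61
61 → 6² + 1² = 36 + 1 = 37
37 → 3² + 7² = 9 + 49 = 58
58 → 5² + 8² = 25 + 64 = 89
89 → 8² + 9² = 64 + 81 = 145
145 → 1² + 4² + 5² = 1 + 16 + 25 = 42
42 → 4² + 2² = 16 + 4 = 20
20 → 2² + 0² = 4 + 0 = 4
4 → 4² = 16
16 → 1² + 6² = 1 + 36 = 37  — 37 already appeared earlier.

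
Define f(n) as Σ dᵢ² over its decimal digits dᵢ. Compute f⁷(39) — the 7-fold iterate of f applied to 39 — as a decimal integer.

89

39 → 3² + 9² = 90
90 → 9² + 0² = 81
81 → 8² + 1² = 65
65 → 6² + 5² = 61
61 → 6² + 1² = 37
37 → 3² + 7² = 58
58 → 5² + 8² = 89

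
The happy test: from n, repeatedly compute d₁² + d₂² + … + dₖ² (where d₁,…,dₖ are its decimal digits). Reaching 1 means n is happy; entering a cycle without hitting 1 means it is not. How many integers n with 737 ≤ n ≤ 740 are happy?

1

737: 737 → 107 → 50 → 25 → 29 → 85 → 89 → 145 → 42 → 20 → 4 → 16 → 37 → 58 → 89  — not happy
738: 738 → 122 → 9 → 81 → 65 → 61 → 37 → 58 → 89 → 145 → 42 → 20 → 4 → 16 → 37  — not happy
739: 739 → 139 → 91 → 82 → 68 → 100 → 1  — happy
740: 740 → 65 → 61 → 37 → 58 → 89 → 145 → 42 → 20 → 4 → 16 → 37  — not happy
happy: 739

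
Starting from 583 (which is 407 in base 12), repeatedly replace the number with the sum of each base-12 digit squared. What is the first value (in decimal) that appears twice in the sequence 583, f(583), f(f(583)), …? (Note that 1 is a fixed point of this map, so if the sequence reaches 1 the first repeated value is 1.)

583 = (4,0,7)_12 → 65
65 = (5,5)_12 → 50
50 = (4,2)_12 → 20
20 = (1,8)_12 → 65  — 65 already appeared earlier.

65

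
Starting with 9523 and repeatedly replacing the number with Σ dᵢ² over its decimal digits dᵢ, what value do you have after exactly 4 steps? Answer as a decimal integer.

58

9523 → 9² + 5² + 2² + 3² = 81 + 25 + 4 + 9 = 119
119 → 1² + 1² + 9² = 1 + 1 + 81 = 83
83 → 8² + 3² = 64 + 9 = 73
73 → 7² + 3² = 49 + 9 = 58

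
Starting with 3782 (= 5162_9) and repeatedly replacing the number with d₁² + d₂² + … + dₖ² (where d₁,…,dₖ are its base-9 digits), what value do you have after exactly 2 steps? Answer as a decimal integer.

3782 = (5,1,6,2)_9 → 5² + 1² + 6² + 2² = 66
66 = (7,3)_9 → 7² + 3² = 58

58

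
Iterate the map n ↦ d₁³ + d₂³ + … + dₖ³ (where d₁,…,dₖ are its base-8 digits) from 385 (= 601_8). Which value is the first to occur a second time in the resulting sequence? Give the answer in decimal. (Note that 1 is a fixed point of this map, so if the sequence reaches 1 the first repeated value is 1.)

559

385 = (6,0,1)_8 → 6³ + 0³ + 1³ = 217
217 = (3,3,1)_8 → 3³ + 3³ + 1³ = 55
55 = (6,7)_8 → 6³ + 7³ = 559
559 = (1,0,5,7)_8 → 1³ + 0³ + 5³ + 7³ = 469
469 = (7,2,5)_8 → 7³ + 2³ + 5³ = 476
476 = (7,3,4)_8 → 7³ + 3³ + 4³ = 434
434 = (6,6,2)_8 → 6³ + 6³ + 2³ = 440
440 = (6,7,0)_8 → 6³ + 7³ + 0³ = 559  — 559 already appeared earlier.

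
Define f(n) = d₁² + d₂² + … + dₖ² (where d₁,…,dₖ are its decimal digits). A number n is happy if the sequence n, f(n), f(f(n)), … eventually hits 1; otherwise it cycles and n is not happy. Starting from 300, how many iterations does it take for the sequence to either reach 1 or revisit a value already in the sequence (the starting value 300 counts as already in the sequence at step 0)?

13

300 → 9
9 → 81
81 → 65
65 → 61
61 → 37
37 → 58
58 → 89
89 → 145
145 → 42
42 → 20
20 → 4
4 → 16
16 → 37  — 37 repeats.
That took 13 steps.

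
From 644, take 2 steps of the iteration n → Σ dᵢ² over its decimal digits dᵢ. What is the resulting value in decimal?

100

644 → 6² + 4² + 4² = 68
68 → 6² + 8² = 100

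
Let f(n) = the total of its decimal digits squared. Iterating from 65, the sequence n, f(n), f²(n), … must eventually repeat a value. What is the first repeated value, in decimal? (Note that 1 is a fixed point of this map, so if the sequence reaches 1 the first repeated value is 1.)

37

65 → 6² + 5² = 61
61 → 6² + 1² = 37
37 → 3² + 7² = 58
58 → 5² + 8² = 89
89 → 8² + 9² = 145
145 → 1² + 4² + 5² = 42
42 → 4² + 2² = 20
20 → 2² + 0² = 4
4 → 4² = 16
16 → 1² + 6² = 37  — 37 already appeared earlier.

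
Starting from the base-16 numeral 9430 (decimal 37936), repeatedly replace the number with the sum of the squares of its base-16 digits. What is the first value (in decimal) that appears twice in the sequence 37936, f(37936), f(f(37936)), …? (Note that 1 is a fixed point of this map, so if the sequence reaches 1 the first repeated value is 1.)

1

37936 = (9,4,3,0)_16 → 9² + 4² + 3² + 0² = 106
106 = (6,10)_16 → 6² + 10² = 136
136 = (8,8)_16 → 8² + 8² = 128
128 = (8,0)_16 → 8² + 0² = 64
64 = (4,0)_16 → 4² + 0² = 16
16 = (1,0)_16 → 1² + 0² = 1  — reached the fixed point 1.
1 → 1, so 1 is the first repeated value.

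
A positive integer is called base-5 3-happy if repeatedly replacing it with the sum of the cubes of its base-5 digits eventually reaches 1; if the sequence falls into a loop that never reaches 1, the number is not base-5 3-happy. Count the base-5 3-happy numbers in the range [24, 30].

1

24: 24 → 128 → 28 → 28  (repeats 28)
25: 25 → 1  (reaches 1)
26: 26 → 2 → 8 → 28 → 28  (repeats 28)
27: 27 → 9 → 65 → 35 → 9  (repeats 9)
28: 28 → 28  (repeats 28)
29: 29 → 65 → 35 → 9 → 65  (repeats 65)
30: 30 → 2 → 8 → 28 → 28  (repeats 28)
base-5 3-happy: 25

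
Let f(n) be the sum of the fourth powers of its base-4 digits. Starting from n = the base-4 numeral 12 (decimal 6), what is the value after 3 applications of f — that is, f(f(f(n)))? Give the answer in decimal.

6 = (1,2)_4 → 17
17 = (1,0,1)_4 → 2
2 = (2)_4 → 16

16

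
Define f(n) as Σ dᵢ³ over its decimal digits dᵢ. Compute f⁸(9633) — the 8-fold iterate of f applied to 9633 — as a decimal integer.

9633 → 9³ + 6³ + 3³ + 3³ = 729 + 216 + 27 + 27 = 999
999 → 9³ + 9³ + 9³ = 729 + 729 + 729 = 2187
2187 → 2³ + 1³ + 8³ + 7³ = 8 + 1 + 512 + 343 = 864
864 → 8³ + 6³ + 4³ = 512 + 216 + 64 = 792
792 → 7³ + 9³ + 2³ = 343 + 729 + 8 = 1080
1080 → 1³ + 0³ + 8³ + 0³ = 1 + 0 + 512 + 0 = 513
513 → 5³ + 1³ + 3³ = 125 + 1 + 27 = 153
153 → 1³ + 5³ + 3³ = 1 + 125 + 27 = 153

153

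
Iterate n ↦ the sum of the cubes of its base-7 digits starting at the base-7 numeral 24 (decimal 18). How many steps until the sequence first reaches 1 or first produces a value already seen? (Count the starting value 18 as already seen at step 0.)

18 = (2,4)_7 → 72
72 = (1,3,2)_7 → 36
36 = (5,1)_7 → 126
126 = (2,4,0)_7 → 72  — 72 repeats.
That took 4 steps.

4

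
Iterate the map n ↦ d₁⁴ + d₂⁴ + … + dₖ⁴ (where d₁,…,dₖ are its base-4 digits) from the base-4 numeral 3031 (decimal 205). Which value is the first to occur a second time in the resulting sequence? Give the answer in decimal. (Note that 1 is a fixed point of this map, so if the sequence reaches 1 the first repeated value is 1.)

205 = (3,0,3,1)_4 → 3⁴ + 0⁴ + 3⁴ + 1⁴ = 81 + 0 + 81 + 1 = 163
163 = (2,2,0,3)_4 → 2⁴ + 2⁴ + 0⁴ + 3⁴ = 16 + 16 + 0 + 81 = 113
113 = (1,3,0,1)_4 → 1⁴ + 3⁴ + 0⁴ + 1⁴ = 1 + 81 + 0 + 1 = 83
83 = (1,1,0,3)_4 → 1⁴ + 1⁴ + 0⁴ + 3⁴ = 1 + 1 + 0 + 81 = 83  — 83 already appeared earlier.

83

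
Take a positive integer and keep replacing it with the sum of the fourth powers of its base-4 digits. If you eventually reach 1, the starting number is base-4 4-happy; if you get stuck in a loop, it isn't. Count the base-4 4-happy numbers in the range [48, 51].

48: 48 → 81 → 3 → 81  (repeats 81)
49: 49 → 82 → 18 → 17 → 2 → 16 → 1  (reaches 1)
50: 50 → 97 → 18 → 17 → 2 → 16 → 1  (reaches 1)
51: 51 → 162 → 48 → 81 → 3 → 81  (repeats 81)
base-4 4-happy: 49, 50

2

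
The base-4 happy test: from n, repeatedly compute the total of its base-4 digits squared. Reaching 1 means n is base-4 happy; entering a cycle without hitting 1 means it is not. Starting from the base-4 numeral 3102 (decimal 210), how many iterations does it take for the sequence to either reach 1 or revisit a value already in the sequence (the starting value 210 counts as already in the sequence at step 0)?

210 = (3,1,0,2)_4 → 3² + 1² + 0² + 2² = 14
14 = (3,2)_4 → 3² + 2² = 13
13 = (3,1)_4 → 3² + 1² = 10
10 = (2,2)_4 → 2² + 2² = 8
8 = (2,0)_4 → 2² + 0² = 4
4 = (1,0)_4 → 1² + 0² = 1  — reached 1.
That took 6 steps.

6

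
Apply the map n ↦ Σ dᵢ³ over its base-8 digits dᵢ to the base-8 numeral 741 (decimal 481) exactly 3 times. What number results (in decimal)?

481 = (7,4,1)_8 → 7³ + 4³ + 1³ = 408
408 = (6,3,0)_8 → 6³ + 3³ + 0³ = 243
243 = (3,6,3)_8 → 3³ + 6³ + 3³ = 270

270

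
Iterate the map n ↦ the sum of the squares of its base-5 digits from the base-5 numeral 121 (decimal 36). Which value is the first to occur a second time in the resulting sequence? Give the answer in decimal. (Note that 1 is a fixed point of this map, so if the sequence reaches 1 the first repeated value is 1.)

4

36 = (1,2,1)_5 → 1² + 2² + 1² = 1 + 4 + 1 = 6
6 = (1,1)_5 → 1² + 1² = 1 + 1 = 2
2 = (2)_5 → 2² = 4
4 = (4)_5 → 4² = 16
16 = (3,1)_5 → 3² + 1² = 9 + 1 = 10
10 = (2,0)_5 → 2² + 0² = 4 + 0 = 4  — 4 already appeared earlier.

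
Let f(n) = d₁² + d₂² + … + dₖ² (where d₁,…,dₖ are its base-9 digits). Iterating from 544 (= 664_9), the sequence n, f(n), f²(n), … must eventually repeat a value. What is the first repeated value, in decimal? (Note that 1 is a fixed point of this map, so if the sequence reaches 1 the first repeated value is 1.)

544 = (6,6,4)_9 → 6² + 6² + 4² = 36 + 36 + 16 = 88
88 = (1,0,7)_9 → 1² + 0² + 7² = 1 + 0 + 49 = 50
50 = (5,5)_9 → 5² + 5² = 25 + 25 = 50  — 50 already appeared earlier.

50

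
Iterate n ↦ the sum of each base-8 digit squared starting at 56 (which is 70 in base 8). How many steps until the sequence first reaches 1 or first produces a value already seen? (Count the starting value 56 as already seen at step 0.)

6

56 = (7,0)_8 → 7² + 0² = 49 + 0 = 49
49 = (6,1)_8 → 6² + 1² = 36 + 1 = 37
37 = (4,5)_8 → 4² + 5² = 16 + 25 = 41
41 = (5,1)_8 → 5² + 1² = 25 + 1 = 26
26 = (3,2)_8 → 3² + 2² = 9 + 4 = 13
13 = (1,5)_8 → 1² + 5² = 1 + 25 = 26  — 26 repeats.
That took 6 steps.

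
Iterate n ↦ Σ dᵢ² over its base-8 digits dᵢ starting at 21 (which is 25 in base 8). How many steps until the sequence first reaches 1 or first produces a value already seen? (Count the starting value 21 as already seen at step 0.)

21 = (2,5)_8 → 2² + 5² = 29
29 = (3,5)_8 → 3² + 5² = 34
34 = (4,2)_8 → 4² + 2² = 20
20 = (2,4)_8 → 2² + 4² = 20  — 20 repeats.
That took 4 steps.

4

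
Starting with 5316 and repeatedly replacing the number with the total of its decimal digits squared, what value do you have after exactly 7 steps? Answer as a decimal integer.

5316 → 5² + 3² + 1² + 6² = 71
71 → 7² + 1² = 50
50 → 5² + 0² = 25
25 → 2² + 5² = 29
29 → 2² + 9² = 85
85 → 8² + 5² = 89
89 → 8² + 9² = 145

145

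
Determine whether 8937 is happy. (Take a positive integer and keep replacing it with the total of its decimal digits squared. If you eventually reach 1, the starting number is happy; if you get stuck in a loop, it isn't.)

8937 → 8² + 9² + 3² + 7² = 64 + 81 + 9 + 49 = 203
203 → 2² + 0² + 3² = 4 + 0 + 9 = 13
13 → 1² + 3² = 1 + 9 = 10
10 → 1² + 0² = 1 + 0 = 1  — reached 1.

happy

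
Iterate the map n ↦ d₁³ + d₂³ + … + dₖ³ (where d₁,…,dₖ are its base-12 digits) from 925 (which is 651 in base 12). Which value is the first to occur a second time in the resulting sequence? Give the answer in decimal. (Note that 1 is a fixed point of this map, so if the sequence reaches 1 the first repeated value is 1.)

925 = (6,5,1)_12 → 6³ + 5³ + 1³ = 216 + 125 + 1 = 342
342 = (2,4,6)_12 → 2³ + 4³ + 6³ = 8 + 64 + 216 = 288
288 = (2,0,0)_12 → 2³ + 0³ + 0³ = 8 + 0 + 0 = 8
8 = (8)_12 → 8³ = 512
512 = (3,6,8)_12 → 3³ + 6³ + 8³ = 27 + 216 + 512 = 755
755 = (5,2,11)_12 → 5³ + 2³ + 11³ = 125 + 8 + 1331 = 1464
1464 = (10,2,0)_12 → 10³ + 2³ + 0³ = 1000 + 8 + 0 = 1008
1008 = (7,0,0)_12 → 7³ + 0³ + 0³ = 343 + 0 + 0 = 343
343 = (2,4,7)_12 → 2³ + 4³ + 7³ = 8 + 64 + 343 = 415
415 = (2,10,7)_12 → 2³ + 10³ + 7³ = 8 + 1000 + 343 = 1351
1351 = (9,4,7)_12 → 9³ + 4³ + 7³ = 729 + 64 + 343 = 1136
1136 = (7,10,8)_12 → 7³ + 10³ + 8³ = 343 + 1000 + 512 = 1855
1855 = (1,0,10,7)_12 → 1³ + 0³ + 10³ + 7³ = 1 + 0 + 1000 + 343 = 1344
1344 = (9,4,0)_12 → 9³ + 4³ + 0³ = 729 + 64 + 0 = 793
793 = (5,6,1)_12 → 5³ + 6³ + 1³ = 125 + 216 + 1 = 342  — 342 already appeared earlier.

342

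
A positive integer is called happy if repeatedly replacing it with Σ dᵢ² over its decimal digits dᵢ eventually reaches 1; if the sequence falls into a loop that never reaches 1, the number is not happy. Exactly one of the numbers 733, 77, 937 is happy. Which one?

937

733: 733 → 67 → 85 → 89 → 145 → 42 → 20 → 4 → 16 → 37 → 58 → 89  — repeats 89 (not happy)
77: 77 → 98 → 145 → 42 → 20 → 4 → 16 → 37 → 58 → 89 → 145  — repeats 145 (not happy)
937: 937 → 139 → 91 → 82 → 68 → 100 → 1  — reaches 1 (happy)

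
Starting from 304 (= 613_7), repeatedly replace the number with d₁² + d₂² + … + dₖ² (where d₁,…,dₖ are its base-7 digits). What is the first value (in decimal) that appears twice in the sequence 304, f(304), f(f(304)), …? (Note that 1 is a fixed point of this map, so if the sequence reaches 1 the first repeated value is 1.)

304 = (6,1,3)_7 → 6² + 1² + 3² = 36 + 1 + 9 = 46
46 = (6,4)_7 → 6² + 4² = 36 + 16 = 52
52 = (1,0,3)_7 → 1² + 0² + 3² = 1 + 0 + 9 = 10
10 = (1,3)_7 → 1² + 3² = 1 + 9 = 10  — 10 already appeared earlier.

10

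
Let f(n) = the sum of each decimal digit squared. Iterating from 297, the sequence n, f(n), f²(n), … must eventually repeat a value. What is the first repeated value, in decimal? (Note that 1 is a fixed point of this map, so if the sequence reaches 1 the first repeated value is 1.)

16

297 → 2² + 9² + 7² = 134
134 → 1² + 3² + 4² = 26
26 → 2² + 6² = 40
40 → 4² + 0² = 16
16 → 1² + 6² = 37
37 → 3² + 7² = 58
58 → 5² + 8² = 89
89 → 8² + 9² = 145
145 → 1² + 4² + 5² = 42
42 → 4² + 2² = 20
20 → 2² + 0² = 4
4 → 4² = 16  — 16 already appeared earlier.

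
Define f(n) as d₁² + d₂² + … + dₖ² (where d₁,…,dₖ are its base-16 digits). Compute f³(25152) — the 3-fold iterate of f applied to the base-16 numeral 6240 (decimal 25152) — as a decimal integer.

97

25152 = (6,2,4,0)_16 → 56
56 = (3,8)_16 → 73
73 = (4,9)_16 → 97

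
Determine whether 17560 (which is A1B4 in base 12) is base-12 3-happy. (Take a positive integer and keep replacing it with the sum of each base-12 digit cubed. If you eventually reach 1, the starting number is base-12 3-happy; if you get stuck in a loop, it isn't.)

base-12 3-happy

17560 = (10,1,11,4)_12 → 10³ + 1³ + 11³ + 4³ = 2396
2396 = (1,4,7,8)_12 → 1³ + 4³ + 7³ + 8³ = 920
920 = (6,4,8)_12 → 6³ + 4³ + 8³ = 792
792 = (5,6,0)_12 → 5³ + 6³ + 0³ = 341
341 = (2,4,5)_12 → 2³ + 4³ + 5³ = 197
197 = (1,4,5)_12 → 1³ + 4³ + 5³ = 190
190 = (1,3,10)_12 → 1³ + 3³ + 10³ = 1028
1028 = (7,1,8)_12 → 7³ + 1³ + 8³ = 856
856 = (5,11,4)_12 → 5³ + 11³ + 4³ = 1520
1520 = (10,6,8)_12 → 10³ + 6³ + 8³ = 1728
1728 = (1,0,0,0)_12 → 1³ + 0³ + 0³ + 0³ = 1  — reached 1.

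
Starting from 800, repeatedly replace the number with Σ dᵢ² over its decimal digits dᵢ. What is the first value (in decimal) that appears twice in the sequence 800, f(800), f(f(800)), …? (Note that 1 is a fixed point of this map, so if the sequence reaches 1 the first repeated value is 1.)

89

800 → 64
64 → 52
52 → 29
29 → 85
85 → 89
89 → 145
145 → 42
42 → 20
20 → 4
4 → 16
16 → 37
37 → 58
58 → 89  — 89 already appeared earlier.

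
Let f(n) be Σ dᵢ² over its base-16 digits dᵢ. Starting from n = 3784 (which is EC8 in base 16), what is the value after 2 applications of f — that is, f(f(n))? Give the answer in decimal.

3784 = (14,12,8)_16 → 14² + 12² + 8² = 404
404 = (1,9,4)_16 → 1² + 9² + 4² = 98

98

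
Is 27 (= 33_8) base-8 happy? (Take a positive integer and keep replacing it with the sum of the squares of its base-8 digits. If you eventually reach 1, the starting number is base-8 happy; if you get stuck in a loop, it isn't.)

base-8 happy

27 = (3,3)_8 → 18
18 = (2,2)_8 → 8
8 = (1,0)_8 → 1  — reached 1.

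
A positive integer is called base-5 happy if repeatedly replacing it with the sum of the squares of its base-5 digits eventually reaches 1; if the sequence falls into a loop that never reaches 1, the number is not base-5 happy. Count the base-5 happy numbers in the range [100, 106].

100: 100 → 16 → 10 → 4 → 16  (repeats 16)
101: 101 → 17 → 13 → 13  (repeats 13)
102: 102 → 20 → 16 → 10 → 4 → 16  (repeats 16)
103: 103 → 25 → 1  (reaches 1)
104: 104 → 32 → 6 → 2 → 4 → 16 → 10 → 4  (repeats 4)
105: 105 → 17 → 13 → 13  (repeats 13)
106: 106 → 18 → 18  (repeats 18)
base-5 happy: 103

1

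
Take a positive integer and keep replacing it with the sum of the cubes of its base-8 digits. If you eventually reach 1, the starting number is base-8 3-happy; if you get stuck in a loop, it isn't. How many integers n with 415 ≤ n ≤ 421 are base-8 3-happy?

415: 415 → 586 → 11 → 28 → 91 → 55 → 559 → 469 → 476 → 434 → 440 → 559  — not base-8 3-happy
416: 416 → 280 → 91 → 55 → 559 → 469 → 476 → 434 → 440 → 559  — not base-8 3-happy
417: 417 → 281 → 92 → 92  — not base-8 3-happy
418: 418 → 288 → 128 → 8 → 1  — base-8 3-happy
419: 419 → 307 → 307  — not base-8 3-happy
420: 420 → 344 → 152 → 35 → 91 → 55 → 559 → 469 → 476 → 434 → 440 → 559  — not base-8 3-happy
421: 421 → 405 → 349 → 277 → 197 → 152 → 35 → 91 → 55 → 559 → 469 → 476 → 434 → 440 → 559  — not base-8 3-happy
base-8 3-happy: 418

1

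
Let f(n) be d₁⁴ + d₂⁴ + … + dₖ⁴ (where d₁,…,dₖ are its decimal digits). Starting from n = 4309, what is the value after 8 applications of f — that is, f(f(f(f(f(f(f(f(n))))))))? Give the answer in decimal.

882

4309 → 4⁴ + 3⁴ + 0⁴ + 9⁴ = 6898
6898 → 6⁴ + 8⁴ + 9⁴ + 8⁴ = 16049
16049 → 1⁴ + 6⁴ + 0⁴ + 4⁴ + 9⁴ = 8114
8114 → 8⁴ + 1⁴ + 1⁴ + 4⁴ = 4354
4354 → 4⁴ + 3⁴ + 5⁴ + 4⁴ = 1218
1218 → 1⁴ + 2⁴ + 1⁴ + 8⁴ = 4114
4114 → 4⁴ + 1⁴ + 1⁴ + 4⁴ = 514
514 → 5⁴ + 1⁴ + 4⁴ = 882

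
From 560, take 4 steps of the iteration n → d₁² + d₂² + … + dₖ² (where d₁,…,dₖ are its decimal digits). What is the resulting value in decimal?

89

560 → 5² + 6² + 0² = 61
61 → 6² + 1² = 37
37 → 3² + 7² = 58
58 → 5² + 8² = 89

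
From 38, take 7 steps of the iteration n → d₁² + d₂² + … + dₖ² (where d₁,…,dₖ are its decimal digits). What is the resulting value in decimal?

38 → 3² + 8² = 73
73 → 7² + 3² = 58
58 → 5² + 8² = 89
89 → 8² + 9² = 145
145 → 1² + 4² + 5² = 42
42 → 4² + 2² = 20
20 → 2² + 0² = 4

4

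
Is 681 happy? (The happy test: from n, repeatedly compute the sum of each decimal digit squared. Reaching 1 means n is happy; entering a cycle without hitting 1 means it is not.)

not happy

681 → 6² + 8² + 1² = 101
101 → 1² + 0² + 1² = 2
2 → 2² = 4
4 → 4² = 16
16 → 1² + 6² = 37
37 → 3² + 7² = 58
58 → 5² + 8² = 89
89 → 8² + 9² = 145
145 → 1² + 4² + 5² = 42
42 → 4² + 2² = 20
20 → 2² + 0² = 4  — 4 already seen; the sequence cycles without reaching 1.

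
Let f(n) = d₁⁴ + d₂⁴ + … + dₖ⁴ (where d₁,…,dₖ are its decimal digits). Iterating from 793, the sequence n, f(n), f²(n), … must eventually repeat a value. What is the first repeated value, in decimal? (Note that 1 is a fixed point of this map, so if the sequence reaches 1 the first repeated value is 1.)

8208

793 → 7⁴ + 9⁴ + 3⁴ = 2401 + 6561 + 81 = 9043
9043 → 9⁴ + 0⁴ + 4⁴ + 3⁴ = 6561 + 0 + 256 + 81 = 6898
6898 → 6⁴ + 8⁴ + 9⁴ + 8⁴ = 1296 + 4096 + 6561 + 4096 = 16049
16049 → 1⁴ + 6⁴ + 0⁴ + 4⁴ + 9⁴ = 1 + 1296 + 0 + 256 + 6561 = 8114
8114 → 8⁴ + 1⁴ + 1⁴ + 4⁴ = 4096 + 1 + 1 + 256 = 4354
4354 → 4⁴ + 3⁴ + 5⁴ + 4⁴ = 256 + 81 + 625 + 256 = 1218
1218 → 1⁴ + 2⁴ + 1⁴ + 8⁴ = 1 + 16 + 1 + 4096 = 4114
4114 → 4⁴ + 1⁴ + 1⁴ + 4⁴ = 256 + 1 + 1 + 256 = 514
514 → 5⁴ + 1⁴ + 4⁴ = 625 + 1 + 256 = 882
882 → 8⁴ + 8⁴ + 2⁴ = 4096 + 4096 + 16 = 8208
8208 → 8⁴ + 2⁴ + 0⁴ + 8⁴ = 4096 + 16 + 0 + 4096 = 8208  — 8208 already appeared earlier.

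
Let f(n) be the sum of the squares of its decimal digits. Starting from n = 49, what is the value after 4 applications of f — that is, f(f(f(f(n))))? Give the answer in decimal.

49 → 97
97 → 130
130 → 10
10 → 1

1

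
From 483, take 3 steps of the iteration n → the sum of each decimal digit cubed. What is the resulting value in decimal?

99

483 → 4³ + 8³ + 3³ = 603
603 → 6³ + 0³ + 3³ = 243
243 → 2³ + 4³ + 3³ = 99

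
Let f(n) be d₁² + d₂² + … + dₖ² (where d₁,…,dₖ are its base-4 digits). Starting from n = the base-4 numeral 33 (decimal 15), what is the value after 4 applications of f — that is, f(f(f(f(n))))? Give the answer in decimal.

4

15 = (3,3)_4 → 3² + 3² = 18
18 = (1,0,2)_4 → 1² + 0² + 2² = 5
5 = (1,1)_4 → 1² + 1² = 2
2 = (2)_4 → 2² = 4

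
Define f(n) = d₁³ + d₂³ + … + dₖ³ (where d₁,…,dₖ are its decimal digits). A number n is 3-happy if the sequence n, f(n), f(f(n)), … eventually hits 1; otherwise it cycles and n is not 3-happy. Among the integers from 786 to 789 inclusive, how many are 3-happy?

786: 786 → 1071 → 345 → 216 → 225 → 141 → 66 → 432 → 99 → 1458 → 702 → 351 → 153 → 153  — not 3-happy
787: 787 → 1198 → 1243 → 100 → 1  — 3-happy
788: 788 → 1367 → 587 → 980 → 1241 → 74 → 407 → 407  — not 3-happy
789: 789 → 1584 → 702 → 351 → 153 → 153  — not 3-happy
3-happy: 787

1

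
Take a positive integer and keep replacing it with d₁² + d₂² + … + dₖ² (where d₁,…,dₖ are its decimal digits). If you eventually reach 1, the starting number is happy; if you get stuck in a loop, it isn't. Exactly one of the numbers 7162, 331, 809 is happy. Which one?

7162: 7162 → 90 → 81 → 65 → 61 → 37 → 58 → 89 → 145 → 42 → 20 → 4 → 16 → 37  — repeats 37 (not happy)
331: 331 → 19 → 82 → 68 → 100 → 1  — reaches 1 (happy)
809: 809 → 145 → 42 → 20 → 4 → 16 → 37 → 58 → 89 → 145  — repeats 145 (not happy)

331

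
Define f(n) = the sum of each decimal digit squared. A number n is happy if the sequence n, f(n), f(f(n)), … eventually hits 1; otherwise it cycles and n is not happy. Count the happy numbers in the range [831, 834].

831: 831 → 74 → 65 → 61 → 37 → 58 → 89 → 145 → 42 → 20 → 4 → 16 → 37  (repeats 37)
832: 832 → 77 → 98 → 145 → 42 → 20 → 4 → 16 → 37 → 58 → 89 → 145  (repeats 145)
833: 833 → 82 → 68 → 100 → 1  (reaches 1)
834: 834 → 89 → 145 → 42 → 20 → 4 → 16 → 37 → 58 → 89  (repeats 89)
happy: 833

1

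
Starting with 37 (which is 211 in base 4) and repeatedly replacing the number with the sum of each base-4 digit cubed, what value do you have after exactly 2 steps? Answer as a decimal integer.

37 = (2,1,1)_4 → 10
10 = (2,2)_4 → 16

16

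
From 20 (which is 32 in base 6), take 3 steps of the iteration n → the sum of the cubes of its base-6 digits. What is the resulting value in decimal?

20 = (3,2)_6 → 3³ + 2³ = 27 + 8 = 35
35 = (5,5)_6 → 5³ + 5³ = 125 + 125 = 250
250 = (1,0,5,4)_6 → 1³ + 0³ + 5³ + 4³ = 1 + 0 + 125 + 64 = 190

190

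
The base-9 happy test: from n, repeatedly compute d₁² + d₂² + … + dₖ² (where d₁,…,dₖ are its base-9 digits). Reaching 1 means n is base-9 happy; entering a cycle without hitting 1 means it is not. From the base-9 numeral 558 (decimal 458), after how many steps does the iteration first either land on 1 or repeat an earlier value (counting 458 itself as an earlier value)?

458 = (5,5,8)_9 → 5² + 5² + 8² = 25 + 25 + 64 = 114
114 = (1,3,6)_9 → 1² + 3² + 6² = 1 + 9 + 36 = 46
46 = (5,1)_9 → 5² + 1² = 25 + 1 = 26
26 = (2,8)_9 → 2² + 8² = 4 + 64 = 68
68 = (7,5)_9 → 7² + 5² = 49 + 25 = 74
74 = (8,2)_9 → 8² + 2² = 64 + 4 = 68  — 68 repeats.
That took 6 steps.

6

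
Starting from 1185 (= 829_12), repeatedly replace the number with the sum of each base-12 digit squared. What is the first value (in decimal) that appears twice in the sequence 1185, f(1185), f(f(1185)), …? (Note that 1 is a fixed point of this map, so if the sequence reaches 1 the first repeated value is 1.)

1185 = (8,2,9)_12 → 149
149 = (1,0,5)_12 → 26
26 = (2,2)_12 → 8
8 = (8)_12 → 64
64 = (5,4)_12 → 41
41 = (3,5)_12 → 34
34 = (2,10)_12 → 104
104 = (8,8)_12 → 128
128 = (10,8)_12 → 164
164 = (1,1,8)_12 → 66
66 = (5,6)_12 → 61
61 = (5,1)_12 → 26  — 26 already appeared earlier.

26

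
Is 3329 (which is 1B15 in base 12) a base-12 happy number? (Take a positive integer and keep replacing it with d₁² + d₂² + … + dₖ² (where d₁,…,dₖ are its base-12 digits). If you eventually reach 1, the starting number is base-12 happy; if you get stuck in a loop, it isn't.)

3329 = (1,11,1,5)_12 → 1² + 11² + 1² + 5² = 148
148 = (1,0,4)_12 → 1² + 0² + 4² = 17
17 = (1,5)_12 → 1² + 5² = 26
26 = (2,2)_12 → 2² + 2² = 8
8 = (8)_12 → 8² = 64
64 = (5,4)_12 → 5² + 4² = 41
41 = (3,5)_12 → 3² + 5² = 34
34 = (2,10)_12 → 2² + 10² = 104
104 = (8,8)_12 → 8² + 8² = 128
128 = (10,8)_12 → 10² + 8² = 164
164 = (1,1,8)_12 → 1² + 1² + 8² = 66
66 = (5,6)_12 → 5² + 6² = 61
61 = (5,1)_12 → 5² + 1² = 26  — 26 already seen; the sequence cycles without reaching 1.

not base-12 happy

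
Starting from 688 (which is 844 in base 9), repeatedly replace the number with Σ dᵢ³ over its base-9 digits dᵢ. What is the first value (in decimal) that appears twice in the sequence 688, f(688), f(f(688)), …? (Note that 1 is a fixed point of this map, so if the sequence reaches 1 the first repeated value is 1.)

856

688 = (8,4,4)_9 → 640
640 = (7,8,1)_9 → 856
856 = (1,1,5,1)_9 → 128
128 = (1,5,2)_9 → 134
134 = (1,5,8)_9 → 638
638 = (7,7,8)_9 → 1198
1198 = (1,5,7,1)_9 → 470
470 = (5,7,2)_9 → 476
476 = (5,7,8)_9 → 980
980 = (1,3,0,8)_9 → 540
540 = (6,6,0)_9 → 432
432 = (5,3,0)_9 → 152
152 = (1,7,8)_9 → 856  — 856 already appeared earlier.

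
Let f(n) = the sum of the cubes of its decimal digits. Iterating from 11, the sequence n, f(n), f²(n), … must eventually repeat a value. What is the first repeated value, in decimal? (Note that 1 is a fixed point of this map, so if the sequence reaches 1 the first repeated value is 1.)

371

11 → 1³ + 1³ = 1 + 1 = 2
2 → 2³ = 8
8 → 8³ = 512
512 → 5³ + 1³ + 2³ = 125 + 1 + 8 = 134
134 → 1³ + 3³ + 4³ = 1 + 27 + 64 = 92
92 → 9³ + 2³ = 729 + 8 = 737
737 → 7³ + 3³ + 7³ = 343 + 27 + 343 = 713
713 → 7³ + 1³ + 3³ = 343 + 1 + 27 = 371
371 → 3³ + 7³ + 1³ = 27 + 343 + 1 = 371  — 371 already appeared earlier.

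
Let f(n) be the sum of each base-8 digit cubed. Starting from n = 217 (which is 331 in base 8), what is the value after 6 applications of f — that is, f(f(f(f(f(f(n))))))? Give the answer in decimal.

217 = (3,3,1)_8 → 3³ + 3³ + 1³ = 55
55 = (6,7)_8 → 6³ + 7³ = 559
559 = (1,0,5,7)_8 → 1³ + 0³ + 5³ + 7³ = 469
469 = (7,2,5)_8 → 7³ + 2³ + 5³ = 476
476 = (7,3,4)_8 → 7³ + 3³ + 4³ = 434
434 = (6,6,2)_8 → 6³ + 6³ + 2³ = 440

440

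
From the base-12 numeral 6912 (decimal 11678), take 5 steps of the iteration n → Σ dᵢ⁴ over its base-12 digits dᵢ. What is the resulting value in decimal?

11678 = (6,9,1,2)_12 → 6⁴ + 9⁴ + 1⁴ + 2⁴ = 7874
7874 = (4,6,8,2)_12 → 4⁴ + 6⁴ + 8⁴ + 2⁴ = 5664
5664 = (3,3,4,0)_12 → 3⁴ + 3⁴ + 4⁴ + 0⁴ = 418
418 = (2,10,10)_12 → 2⁴ + 10⁴ + 10⁴ = 20016
20016 = (11,7,0,0)_12 → 11⁴ + 7⁴ + 0⁴ + 0⁴ = 17042

17042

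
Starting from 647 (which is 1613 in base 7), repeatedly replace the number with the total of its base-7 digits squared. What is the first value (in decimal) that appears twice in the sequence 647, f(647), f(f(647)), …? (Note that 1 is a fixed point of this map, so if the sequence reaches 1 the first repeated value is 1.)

45

647 = (1,6,1,3)_7 → 47
47 = (6,5)_7 → 61
61 = (1,1,5)_7 → 27
27 = (3,6)_7 → 45
45 = (6,3)_7 → 45  — 45 already appeared earlier.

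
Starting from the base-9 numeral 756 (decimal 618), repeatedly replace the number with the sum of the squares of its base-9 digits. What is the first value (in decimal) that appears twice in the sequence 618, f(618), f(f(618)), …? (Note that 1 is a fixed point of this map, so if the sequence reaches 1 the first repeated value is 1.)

68

618 = (7,5,6)_9 → 7² + 5² + 6² = 110
110 = (1,3,2)_9 → 1² + 3² + 2² = 14
14 = (1,5)_9 → 1² + 5² = 26
26 = (2,8)_9 → 2² + 8² = 68
68 = (7,5)_9 → 7² + 5² = 74
74 = (8,2)_9 → 8² + 2² = 68  — 68 already appeared earlier.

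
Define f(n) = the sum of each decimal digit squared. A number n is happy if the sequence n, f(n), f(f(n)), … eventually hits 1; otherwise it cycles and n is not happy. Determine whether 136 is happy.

not happy

136 → 1² + 3² + 6² = 46
46 → 4² + 6² = 52
52 → 5² + 2² = 29
29 → 2² + 9² = 85
85 → 8² + 5² = 89
89 → 8² + 9² = 145
145 → 1² + 4² + 5² = 42
42 → 4² + 2² = 20
20 → 2² + 0² = 4
4 → 4² = 16
16 → 1² + 6² = 37
37 → 3² + 7² = 58
58 → 5² + 8² = 89  — 89 already seen; the sequence cycles without reaching 1.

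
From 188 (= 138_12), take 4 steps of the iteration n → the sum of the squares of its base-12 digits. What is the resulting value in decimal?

5

188 = (1,3,8)_12 → 1² + 3² + 8² = 1 + 9 + 64 = 74
74 = (6,2)_12 → 6² + 2² = 36 + 4 = 40
40 = (3,4)_12 → 3² + 4² = 9 + 16 = 25
25 = (2,1)_12 → 2² + 1² = 4 + 1 = 5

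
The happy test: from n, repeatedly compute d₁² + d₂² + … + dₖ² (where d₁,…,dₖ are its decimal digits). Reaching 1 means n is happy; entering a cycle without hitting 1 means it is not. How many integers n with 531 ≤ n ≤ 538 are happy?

531: 531 → 35 → 34 → 25 → 29 → 85 → 89 → 145 → 42 → 20 → 4 → 16 → 37 → 58 → 89  (repeats 89)
532: 532 → 38 → 73 → 58 → 89 → 145 → 42 → 20 → 4 → 16 → 37 → 58  (repeats 58)
533: 533 → 43 → 25 → 29 → 85 → 89 → 145 → 42 → 20 → 4 → 16 → 37 → 58 → 89  (repeats 89)
534: 534 → 50 → 25 → 29 → 85 → 89 → 145 → 42 → 20 → 4 → 16 → 37 → 58 → 89  (repeats 89)
535: 535 → 59 → 106 → 37 → 58 → 89 → 145 → 42 → 20 → 4 → 16 → 37  (repeats 37)
536: 536 → 70 → 49 → 97 → 130 → 10 → 1  (reaches 1)
537: 537 → 83 → 73 → 58 → 89 → 145 → 42 → 20 → 4 → 16 → 37 → 58  (repeats 58)
538: 538 → 98 → 145 → 42 → 20 → 4 → 16 → 37 → 58 → 89 → 145  (repeats 145)
happy: 536

1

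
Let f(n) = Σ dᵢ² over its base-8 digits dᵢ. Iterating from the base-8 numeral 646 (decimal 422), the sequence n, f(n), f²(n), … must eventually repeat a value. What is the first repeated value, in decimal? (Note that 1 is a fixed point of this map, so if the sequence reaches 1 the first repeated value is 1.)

10

422 = (6,4,6)_8 → 88
88 = (1,3,0)_8 → 10
10 = (1,2)_8 → 5
5 = (5)_8 → 25
25 = (3,1)_8 → 10  — 10 already appeared earlier.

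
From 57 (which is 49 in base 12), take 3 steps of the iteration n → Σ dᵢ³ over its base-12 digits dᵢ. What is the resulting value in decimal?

57 = (4,9)_12 → 4³ + 9³ = 64 + 729 = 793
793 = (5,6,1)_12 → 5³ + 6³ + 1³ = 125 + 216 + 1 = 342
342 = (2,4,6)_12 → 2³ + 4³ + 6³ = 8 + 64 + 216 = 288

288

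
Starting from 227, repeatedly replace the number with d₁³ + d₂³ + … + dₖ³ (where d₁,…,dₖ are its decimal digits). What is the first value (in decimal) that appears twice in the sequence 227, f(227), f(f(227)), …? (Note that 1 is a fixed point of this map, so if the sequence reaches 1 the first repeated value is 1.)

371

227 → 2³ + 2³ + 7³ = 8 + 8 + 343 = 359
359 → 3³ + 5³ + 9³ = 27 + 125 + 729 = 881
881 → 8³ + 8³ + 1³ = 512 + 512 + 1 = 1025
1025 → 1³ + 0³ + 2³ + 5³ = 1 + 0 + 8 + 125 = 134
134 → 1³ + 3³ + 4³ = 1 + 27 + 64 = 92
92 → 9³ + 2³ = 729 + 8 = 737
737 → 7³ + 3³ + 7³ = 343 + 27 + 343 = 713
713 → 7³ + 1³ + 3³ = 343 + 1 + 27 = 371
371 → 3³ + 7³ + 1³ = 27 + 343 + 1 = 371  — 371 already appeared earlier.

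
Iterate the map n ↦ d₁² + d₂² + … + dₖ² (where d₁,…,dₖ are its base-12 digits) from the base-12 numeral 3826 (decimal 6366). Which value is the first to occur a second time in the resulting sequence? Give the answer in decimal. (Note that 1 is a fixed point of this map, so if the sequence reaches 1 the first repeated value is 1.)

164

6366 = (3,8,2,6)_12 → 113
113 = (9,5)_12 → 106
106 = (8,10)_12 → 164
164 = (1,1,8)_12 → 66
66 = (5,6)_12 → 61
61 = (5,1)_12 → 26
26 = (2,2)_12 → 8
8 = (8)_12 → 64
64 = (5,4)_12 → 41
41 = (3,5)_12 → 34
34 = (2,10)_12 → 104
104 = (8,8)_12 → 128
128 = (10,8)_12 → 164  — 164 already appeared earlier.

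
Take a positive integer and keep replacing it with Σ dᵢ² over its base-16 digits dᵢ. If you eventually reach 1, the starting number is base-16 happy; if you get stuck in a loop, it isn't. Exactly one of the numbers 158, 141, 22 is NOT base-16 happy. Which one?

158: 158 → 277 → 27 → 122 → 149 → 106 → 136 → 128 → 64 → 16 → 1  — reaches 1 (base-16 happy)
141: 141 → 233 → 277 → 27 → 122 → 149 → 106 → 136 → 128 → 64 → 16 → 1  — reaches 1 (base-16 happy)
22: 22 → 37 → 29 → 170 → 200 → 208 → 169 → 181 → 146 → 85 → 50 → 13 → 169  — repeats 169 (not base-16 happy)

22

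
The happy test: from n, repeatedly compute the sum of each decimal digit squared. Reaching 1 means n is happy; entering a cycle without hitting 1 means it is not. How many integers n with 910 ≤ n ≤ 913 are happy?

910: 910 → 82 → 68 → 100 → 1  (reaches 1)
911: 911 → 83 → 73 → 58 → 89 → 145 → 42 → 20 → 4 → 16 → 37 → 58  (repeats 58)
912: 912 → 86 → 100 → 1  (reaches 1)
913: 913 → 91 → 82 → 68 → 100 → 1  (reaches 1)
happy: 910, 912, 913

3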